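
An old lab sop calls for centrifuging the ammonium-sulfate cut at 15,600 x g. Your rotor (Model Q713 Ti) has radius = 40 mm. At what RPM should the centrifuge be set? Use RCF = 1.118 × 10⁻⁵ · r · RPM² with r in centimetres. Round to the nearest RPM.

N ≈ 18677 RPM

r = 40 mm = 4.0 cm
RCF = 1.118 × 10⁻⁵ × r × N²
15,600 = 1.118 × 10⁻⁵ × 4 × N²
N² = 15,600 / (4.472 × 10⁻⁵) = 348,837,209
N ≈ √348,837,209 ≈ 18,677.2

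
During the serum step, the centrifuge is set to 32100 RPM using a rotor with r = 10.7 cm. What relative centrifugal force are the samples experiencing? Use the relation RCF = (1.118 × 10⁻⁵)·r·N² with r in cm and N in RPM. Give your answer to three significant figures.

RCF = 1.118 × 10⁻⁵ × 10.7 × (32100)² = 1.118 × 10⁻⁵ × 10.7 × 1,030,410,000 ≈ 123,263.8 × g

RCF ≈ 123000 x g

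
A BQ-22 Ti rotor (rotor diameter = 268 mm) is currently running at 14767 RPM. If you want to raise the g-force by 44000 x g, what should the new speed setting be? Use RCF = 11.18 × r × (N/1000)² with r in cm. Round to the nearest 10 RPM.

r = 268 mm / 2 = 134 mm = 13.4 cm
Current RCF = 11.18 × 13.4 × (14.767)² = 11.18 × 13.4 × 218.064289 ≈ 32,668.6 × g
Target RCF = 32,668.6 + 44,000 = 76,668.6 × g
(N/1000)² = 76,668.6 / 149.812 = 511.7654
N = 1000 × √511.7654 ≈ 22,622.2

22620 RPM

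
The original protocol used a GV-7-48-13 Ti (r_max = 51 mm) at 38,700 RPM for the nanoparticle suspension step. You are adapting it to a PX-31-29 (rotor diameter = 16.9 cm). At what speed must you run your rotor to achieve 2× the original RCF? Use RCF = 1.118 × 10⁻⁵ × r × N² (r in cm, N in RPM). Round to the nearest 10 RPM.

42520 RPM

Original rotor: r = 51 mm = 5.1 cm
RCF = 1.118 × 10⁻⁵ × r × N²
RCF_original = 1.118 × 10⁻⁵ × 5.1 × (38700)² = 1.118 × 10⁻⁵ × 5.1 × 1,497,690,000 ≈ 85,395.3 × g
Target RCF = 2 × 85,395.3 ≈ 170,790.6 × g
Your rotor: r = 16.9 / 2 = 8.45 cm
170,790.6 = 1.118 × 10⁻⁵ × 8.45 × N²
N² = 170,790.6 / (9.4471 × 10⁻⁵) = 1,807,862,730
N ≈ √1,807,862,730 ≈ 42,519.0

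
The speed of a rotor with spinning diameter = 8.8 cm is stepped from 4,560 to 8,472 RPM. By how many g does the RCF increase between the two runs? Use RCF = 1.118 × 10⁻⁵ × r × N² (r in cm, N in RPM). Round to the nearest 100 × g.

≈ 2500 g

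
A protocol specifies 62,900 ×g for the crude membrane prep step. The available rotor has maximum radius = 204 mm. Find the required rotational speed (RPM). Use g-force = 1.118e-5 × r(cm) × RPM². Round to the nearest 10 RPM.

N ≈ 16610 RPM

r = 204 mm = 20.4 cm
RCF = 1.118 × 10⁻⁵ × r × N²
62,900 = 1.118 × 10⁻⁵ × 20.4 × N²
N² = 62,900 / (22.8072 × 10⁻⁵) = 275,790,101
N ≈ √275,790,101 ≈ 16,606.9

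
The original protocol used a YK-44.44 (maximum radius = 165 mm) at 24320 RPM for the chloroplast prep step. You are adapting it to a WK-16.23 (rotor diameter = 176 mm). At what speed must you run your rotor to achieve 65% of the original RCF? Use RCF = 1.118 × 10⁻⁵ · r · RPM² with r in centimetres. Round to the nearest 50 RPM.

26850 RPM

Original rotor: r = 165 mm = 16.5 cm
RCF = 1.118 × 10⁻⁵ × r × N²
RCF_original = 1.118 × 10⁻⁵ × 16.5 × (24320)² = 1.118 × 10⁻⁵ × 16.5 × 591,462,400 ≈ 109,107.1 × g
Target RCF = 0.65 × 109,107.1 ≈ 70,919.6 × g
Your rotor: r = 176 mm / 2 = 88 mm = 8.8 cm
70,919.6 = 1.118 × 10⁻⁵ × 8.8 × N²
N² = 70,919.6 / (9.8384 × 10⁻⁵) = 720,844,853
N ≈ √720,844,853 ≈ 26,848.6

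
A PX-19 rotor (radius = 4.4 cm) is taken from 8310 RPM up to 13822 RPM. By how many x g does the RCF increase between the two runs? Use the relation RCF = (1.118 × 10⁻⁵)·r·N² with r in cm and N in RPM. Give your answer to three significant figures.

RCF₁ = 1.118 × 10⁻⁵ × 4.4 × (8310)² = 1.118 × 10⁻⁵ × 4.4 × 69,056,100 ≈ 3,397 × g
RCF₂ = 1.118 × 10⁻⁵ × 4.4 × (13822)² = 1.118 × 10⁻⁵ × 4.4 × 191,047,684 ≈ 9,398 × g
Increase = 9,398 − 3,397 = 6,001

6000 x g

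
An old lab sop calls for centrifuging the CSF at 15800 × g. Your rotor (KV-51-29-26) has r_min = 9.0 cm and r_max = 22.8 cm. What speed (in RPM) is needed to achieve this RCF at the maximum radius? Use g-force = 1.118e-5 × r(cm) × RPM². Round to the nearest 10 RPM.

Use r_max = 22.8 cm.
15,800 = 1.118 × 10⁻⁵ × 22.8 × N²
N² = 15,800 / (25.4904 × 10⁻⁵) = 61,984,120
N ≈ √61,984,120 ≈ 7,873.0

N ≈ 7870 RPM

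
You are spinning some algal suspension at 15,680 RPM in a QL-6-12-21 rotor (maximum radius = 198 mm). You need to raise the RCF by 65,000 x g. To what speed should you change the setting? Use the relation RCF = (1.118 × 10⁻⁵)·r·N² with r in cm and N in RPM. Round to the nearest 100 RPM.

23200 RPM

r = 198 mm = 19.8 cm
Current RCF = 1.118 × 10⁻⁵ × 19.8 × (15680)² = 1.118 × 10⁻⁵ × 19.8 × 245,862,400 ≈ 54,425.1 × g
Target RCF = 54,425.1 + 65,000 = 119,425.1 × g
N² = 119,425.1 / (22.1364 × 10⁻⁵) = 539,496,485
N ≈ √539,496,485 ≈ 23,227.1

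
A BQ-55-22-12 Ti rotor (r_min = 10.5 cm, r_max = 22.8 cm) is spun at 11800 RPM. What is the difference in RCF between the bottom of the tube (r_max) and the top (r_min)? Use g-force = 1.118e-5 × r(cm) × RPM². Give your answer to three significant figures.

RCF_max = 1.118 × 10⁻⁵ × 22.8 × (11800)² = 1.118 × 10⁻⁵ × 22.8 × 139,240,000 ≈ 35,492.8 × g
RCF_min = 1.118 × 10⁻⁵ × 10.5 × (11800)² = 1.118 × 10⁻⁵ × 10.5 × 139,240,000 ≈ 16,345.4 × g
ΔRCF = 35,492.8 − 16,345.4 = 19,147.4

≈ 19100 ×g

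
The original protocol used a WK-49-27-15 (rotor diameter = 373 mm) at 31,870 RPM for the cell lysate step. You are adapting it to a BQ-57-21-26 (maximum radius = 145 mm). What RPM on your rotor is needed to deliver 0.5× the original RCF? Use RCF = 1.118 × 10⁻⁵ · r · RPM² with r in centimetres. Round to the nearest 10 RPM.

Original rotor: r = 373 mm / 2 = 186.5 mm = 18.65 cm
RCF_original = 1.118 × 10⁻⁵ × 18.65 × (31870)² = 1.118 × 10⁻⁵ × 18.65 × 1,015,696,900 ≈ 211,779.9 × g
Target RCF = 0.5 × 211,779.9 ≈ 105,889.9 × g
Your rotor: r = 145 mm = 14.5 cm
105,889.9 = 1.118 × 10⁻⁵ × 14.5 × N²
N² = 105,889.9 / (16.211 × 10⁻⁵) = 653,197,829
N ≈ √653,197,829 ≈ 25,557.7

25560 RPM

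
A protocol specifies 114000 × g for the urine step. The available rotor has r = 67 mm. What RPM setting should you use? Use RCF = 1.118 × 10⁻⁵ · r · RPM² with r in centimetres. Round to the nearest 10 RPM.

r = 67 mm = 6.7 cm
114,000 = 1.118 × 10⁻⁵ × 6.7 × N²
N² = 114,000 / (7.4906 × 10⁻⁵) = 1,521,907,457
N ≈ √1,521,907,457 ≈ 39,011.6

≈ 39010 RPM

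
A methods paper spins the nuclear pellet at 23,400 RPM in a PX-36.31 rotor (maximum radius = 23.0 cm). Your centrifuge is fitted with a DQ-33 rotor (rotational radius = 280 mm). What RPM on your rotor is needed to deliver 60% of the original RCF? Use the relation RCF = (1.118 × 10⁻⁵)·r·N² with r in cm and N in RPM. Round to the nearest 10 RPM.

RCF_original = 1.118 × 10⁻⁵ × 23 × (23400)² = 1.118 × 10⁻⁵ × 23 × 547,560,000 ≈ 140,799.6 × g
Target RCF = 0.6 × 140,799.6 ≈ 84,479.8 × g
Your rotor: r = 280 mm = 28.0 cm
84,479.8 = 1.118 × 10⁻⁵ × 28 × N²
N² = 84,479.8 / (31.304 × 10⁻⁵) = 269,869,026
N ≈ √269,869,026 ≈ 16,427.7

≈ 16430 RPM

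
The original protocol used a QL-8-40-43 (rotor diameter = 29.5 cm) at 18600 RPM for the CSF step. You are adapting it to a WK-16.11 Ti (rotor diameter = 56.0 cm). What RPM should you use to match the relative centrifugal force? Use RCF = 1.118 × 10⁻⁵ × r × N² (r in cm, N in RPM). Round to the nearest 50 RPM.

Original rotor: r = 29.5 / 2 = 14.75 cm
RCF = 1.118 × 10⁻⁵ × r × N²
RCF_original = 1.118 × 10⁻⁵ × 14.75 × (18600)² = 1.118 × 10⁻⁵ × 14.75 × 345,960,000 ≈ 57,050.5 × g
Your rotor: r = 56.0 / 2 = 28 cm
57,050.5 = 1.118 × 10⁻⁵ × 28 × N²
N² = 57,050.5 / (31.304 × 10⁻⁵) = 182,246,678
N ≈ √182,246,678 ≈ 13,499.9

≈ 13500 RPM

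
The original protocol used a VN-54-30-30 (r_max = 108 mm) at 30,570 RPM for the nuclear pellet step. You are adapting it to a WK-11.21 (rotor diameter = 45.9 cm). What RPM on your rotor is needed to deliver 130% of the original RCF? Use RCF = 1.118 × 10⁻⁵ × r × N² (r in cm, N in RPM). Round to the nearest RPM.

23910 RPM

Original rotor: r = 108 mm = 10.8 cm
RCF_original = 1.118 × 10⁻⁵ × 10.8 × (30570)² = 1.118 × 10⁻⁵ × 10.8 × 934,524,900 ≈ 112,838.3 × g
Target RCF = 1.3 × 112,838.3 ≈ 146,689.8 × g
Your rotor: r = 45.9 / 2 = 22.95 cm
146,689.8 = 1.118 × 10⁻⁵ × 22.95 × N²
N² = 146,689.8 / (25.6581 × 10⁻⁵) = 571,709,519
N ≈ √571,709,519 ≈ 23,910.4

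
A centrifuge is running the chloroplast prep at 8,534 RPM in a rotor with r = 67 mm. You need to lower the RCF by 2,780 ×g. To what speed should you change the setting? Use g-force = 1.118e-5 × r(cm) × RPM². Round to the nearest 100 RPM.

N₂ ≈ 6000 RPM

r = 67 mm = 6.7 cm
Current RCF = 1.118 × 10⁻⁵ × 6.7 × (8534)² = 1.118 × 10⁻⁵ × 6.7 × 72,829,156 ≈ 5,455.3 × g
Target RCF = 5,455.3 − 2,780 = 2,675.3 × g
N² = 2,675.3 / (7.4906 × 10⁻⁵) = 35,715,430
N ≈ √35,715,430 ≈ 5,976.2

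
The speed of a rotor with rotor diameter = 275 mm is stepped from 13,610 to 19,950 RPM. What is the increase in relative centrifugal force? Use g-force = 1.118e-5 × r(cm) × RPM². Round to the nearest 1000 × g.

r = 275 mm / 2 = 137.5 mm = 13.75 cm
RCF₁ = 1.118 × 10⁻⁵ × 13.75 × (13610)² = 1.118 × 10⁻⁵ × 13.75 × 185,232,100 ≈ 28,474.8 × g
RCF₂ = 1.118 × 10⁻⁵ × 13.75 × (19950)² = 1.118 × 10⁻⁵ × 13.75 × 398,002,500 ≈ 61,182.9 × g
Increase = 61,182.9 − 28,474.8 = 32,708.1

33000 g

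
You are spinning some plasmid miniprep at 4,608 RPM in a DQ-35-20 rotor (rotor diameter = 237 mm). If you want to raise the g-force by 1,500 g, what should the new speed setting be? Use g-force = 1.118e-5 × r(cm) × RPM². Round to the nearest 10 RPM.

≈ 5710 RPM

r = 237 mm / 2 = 118.5 mm = 11.85 cm
Current RCF = 1.118 × 10⁻⁵ × 11.85 × (4608)² = 1.118 × 10⁻⁵ × 11.85 × 21,233,664 ≈ 2,813.1 × g
Target RCF = 2,813.1 + 1,500 = 4,313.1 × g
N² = 4,313.1 / (13.2483 × 10⁻⁵) = 32,555,875
N ≈ √32,555,875 ≈ 5,705.8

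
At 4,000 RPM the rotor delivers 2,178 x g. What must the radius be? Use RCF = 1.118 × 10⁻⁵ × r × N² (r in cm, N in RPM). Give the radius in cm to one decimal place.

12.2 cm

RCF = 1.118 × 10⁻⁵ × r × N²
2178 = 1.118 × 10⁻⁵ × r × (4000)²
r = 2178 / (1.118 × 10⁻⁵ × 16,000,000) = 2178 / 178.88 ≈ 12.176 cm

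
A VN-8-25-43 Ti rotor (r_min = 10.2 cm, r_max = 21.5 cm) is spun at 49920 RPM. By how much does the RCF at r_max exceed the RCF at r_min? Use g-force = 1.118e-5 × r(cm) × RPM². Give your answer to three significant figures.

RCF_max = 1.118 × 10⁻⁵ × 21.5 × (49920)² = 1.118 × 10⁻⁵ × 21.5 × 2,492,006,400 ≈ 599,003.6 × g
RCF_min = 1.118 × 10⁻⁵ × 10.2 × (49920)² = 1.118 × 10⁻⁵ × 10.2 × 2,492,006,400 ≈ 284,178.4 × g
ΔRCF = 599,003.6 − 284,178.4 = 314,825.2

ΔRCF ≈ 315000 ×g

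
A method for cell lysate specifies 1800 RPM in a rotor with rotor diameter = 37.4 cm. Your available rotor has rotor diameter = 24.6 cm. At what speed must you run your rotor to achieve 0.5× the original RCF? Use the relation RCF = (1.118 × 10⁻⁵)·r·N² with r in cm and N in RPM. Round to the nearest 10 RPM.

≈ 1570 RPM

Original rotor: r = 37.4 / 2 = 18.7 cm
RCF = 1.118 × 10⁻⁵ × r × N²
RCF_original = 1.118 × 10⁻⁵ × 18.7 × (1800)² = 1.118 × 10⁻⁵ × 18.7 × 3,240,000 ≈ 677.4 × g
Target RCF = 0.5 × 677.4 ≈ 338.7 × g
Your rotor: r = 24.6 / 2 = 12.3 cm
338.7 = 1.118 × 10⁻⁵ × 12.3 × N²
N² = 338.7 / (13.7514 × 10⁻⁵) = 2,463,022
N ≈ √2,463,022 ≈ 1,569.4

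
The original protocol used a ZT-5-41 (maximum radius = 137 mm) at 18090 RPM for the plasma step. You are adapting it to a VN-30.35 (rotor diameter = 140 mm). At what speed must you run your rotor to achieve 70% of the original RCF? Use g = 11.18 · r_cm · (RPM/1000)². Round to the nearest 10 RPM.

21170 RPM

Original rotor: r = 137 mm = 13.7 cm
RCF_original = 11.18 × 13.7 × (18.09)² = 11.18 × 13.7 × 327.2481 ≈ 50,123.3 × g
Target RCF = 0.7 × 50,123.3 ≈ 35,086.3 × g
Your rotor: r = 140 mm / 2 = 70 mm = 7 cm
35,086.3 = 11.18 × 7 × (N/1000)²
(N/1000)² = 35,086.3 / 78.26 = 448.3299
N = 1000 × √448.3299 ≈ 21,173.8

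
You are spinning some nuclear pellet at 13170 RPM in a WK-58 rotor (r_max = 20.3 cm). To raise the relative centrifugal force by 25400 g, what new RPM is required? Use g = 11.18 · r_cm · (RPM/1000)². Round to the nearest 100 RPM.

N₂ ≈ 16900 RPM

Current RCF = 11.18 × 20.3 × (13.17)² = 11.18 × 20.3 × 173.4489 ≈ 39,364.9 × g
Target RCF = 39,364.9 + 25,400 = 64,764.9 × g
(N/1000)² = 64,764.9 / 226.954 = 285.3658
N = 1000 × √285.3658 ≈ 16,892.8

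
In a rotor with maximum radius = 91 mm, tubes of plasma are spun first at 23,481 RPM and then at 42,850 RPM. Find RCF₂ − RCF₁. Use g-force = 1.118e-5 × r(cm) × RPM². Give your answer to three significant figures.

131000 g

r = 91 mm = 9.1 cm
RCF₁ = 1.118 × 10⁻⁵ × 9.1 × (23481)² = 1.118 × 10⁻⁵ × 9.1 × 551,357,361 ≈ 56,094 × g
RCF₂ = 1.118 × 10⁻⁵ × 9.1 × (42850)² = 1.118 × 10⁻⁵ × 9.1 × 1,836,122,500 ≈ 186,803.4 × g
Increase = 186,803.4 − 56,094 = 130,709.4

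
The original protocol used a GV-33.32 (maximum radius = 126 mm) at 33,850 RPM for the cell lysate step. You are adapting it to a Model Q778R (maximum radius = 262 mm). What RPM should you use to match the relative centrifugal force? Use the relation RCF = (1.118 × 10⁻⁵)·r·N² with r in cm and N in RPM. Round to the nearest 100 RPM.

≈ 23500 RPM

Original rotor: r = 126 mm = 12.6 cm
RCF_original = 1.118 × 10⁻⁵ × 12.6 × (33850)² = 1.118 × 10⁻⁵ × 12.6 × 1,145,822,500 ≈ 161,409.7 × g
Your rotor: r = 262 mm = 26.2 cm
161,409.7 = 1.118 × 10⁻⁵ × 26.2 × N²
N² = 161,409.7 / (29.2916 × 10⁻⁵) = 551,044,327
N ≈ √551,044,327 ≈ 23,474.3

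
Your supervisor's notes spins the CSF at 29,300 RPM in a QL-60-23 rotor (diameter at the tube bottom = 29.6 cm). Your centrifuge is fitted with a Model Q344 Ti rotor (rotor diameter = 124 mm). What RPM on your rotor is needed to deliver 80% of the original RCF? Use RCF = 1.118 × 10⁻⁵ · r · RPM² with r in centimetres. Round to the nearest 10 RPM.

40490 RPM

Original rotor: r = 29.6 / 2 = 14.8 cm
RCF = 1.118 × 10⁻⁵ × r × N²
RCF_original = 1.118 × 10⁻⁵ × 14.8 × (29300)² = 1.118 × 10⁻⁵ × 14.8 × 858,490,000 ≈ 142,049.2 × g
Target RCF = 0.8 × 142,049.2 ≈ 113,639.4 × g
Your rotor: r = 124 mm / 2 = 62 mm = 6.2 cm
113,639.4 = 1.118 × 10⁻⁵ × 6.2 × N²
N² = 113,639.4 / (6.9316 × 10⁻⁵) = 1,639,439,668
N ≈ √1,639,439,668 ≈ 40,490.0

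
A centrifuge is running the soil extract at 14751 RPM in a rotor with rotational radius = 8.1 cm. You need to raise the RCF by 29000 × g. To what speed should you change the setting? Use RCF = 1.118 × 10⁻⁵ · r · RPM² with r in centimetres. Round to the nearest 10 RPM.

Current RCF = 1.118 × 10⁻⁵ × 8.1 × (14751)² = 1.118 × 10⁻⁵ × 8.1 × 217,592,001 ≈ 19,704.7 × g
Target RCF = 19,704.7 + 29,000 = 48,704.7 × g
N² = 48,704.7 / (9.0558 × 10⁻⁵) = 537,828,795
N ≈ √537,828,795 ≈ 23,191.1

≈ 23190 RPM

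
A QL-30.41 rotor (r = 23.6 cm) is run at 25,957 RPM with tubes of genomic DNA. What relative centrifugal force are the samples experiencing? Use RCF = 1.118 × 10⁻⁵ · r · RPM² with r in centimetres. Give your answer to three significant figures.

RCF = 1.118 × 10⁻⁵ × 23.6 × (25957)² = 1.118 × 10⁻⁵ × 23.6 × 673,765,849 ≈ 177,771.8 × g

RCF ≈ 178000 x g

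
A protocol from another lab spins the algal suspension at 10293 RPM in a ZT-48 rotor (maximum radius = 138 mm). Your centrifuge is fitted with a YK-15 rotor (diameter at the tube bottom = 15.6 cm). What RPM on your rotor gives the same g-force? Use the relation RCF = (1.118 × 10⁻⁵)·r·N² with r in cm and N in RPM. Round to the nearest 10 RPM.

≈ 13690 RPM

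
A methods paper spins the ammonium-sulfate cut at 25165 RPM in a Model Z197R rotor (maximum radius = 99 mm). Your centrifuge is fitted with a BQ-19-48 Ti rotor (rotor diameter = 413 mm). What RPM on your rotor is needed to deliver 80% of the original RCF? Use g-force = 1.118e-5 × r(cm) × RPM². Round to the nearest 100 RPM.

Original rotor: r = 99 mm = 9.9 cm
RCF_original = 1.118 × 10⁻⁵ × 9.9 × (25165)² = 1.118 × 10⁻⁵ × 9.9 × 633,277,225 ≈ 70,092.4 × g
Target RCF = 0.8 × 70,092.4 ≈ 56,073.9 × g
Your rotor: r = 413 mm / 2 = 206.5 mm = 20.65 cm
56,073.9 = 1.118 × 10⁻⁵ × 20.65 × N²
N² = 56,073.9 / (23.0867 × 10⁻⁵) = 242,883,998
N ≈ √242,883,998 ≈ 15,584.7

15600 RPM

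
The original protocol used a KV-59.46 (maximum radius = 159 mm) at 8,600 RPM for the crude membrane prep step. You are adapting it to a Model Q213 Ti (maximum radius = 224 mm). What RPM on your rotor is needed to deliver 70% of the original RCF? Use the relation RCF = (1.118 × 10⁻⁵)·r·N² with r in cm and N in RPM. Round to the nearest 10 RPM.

6060 RPM

Original rotor: r = 159 mm = 15.9 cm
RCF = 1.118 × 10⁻⁵ × r × N²
RCF_original = 1.118 × 10⁻⁵ × 15.9 × (8600)² = 1.118 × 10⁻⁵ × 15.9 × 73,960,000 ≈ 13,147.3 × g
Target RCF = 0.7 × 13,147.3 ≈ 9,203.1 × g
Your rotor: r = 224 mm = 22.4 cm
9,203.1 = 1.118 × 10⁻⁵ × 22.4 × N²
N² = 9,203.1 / (25.0432 × 10⁻⁵) = 36,748,898
N ≈ √36,748,898 ≈ 6,062.1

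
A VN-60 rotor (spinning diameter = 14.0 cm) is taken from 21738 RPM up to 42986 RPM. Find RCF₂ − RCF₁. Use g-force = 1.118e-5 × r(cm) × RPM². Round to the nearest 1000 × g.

108000 x g

r = 14.0 / 2 = 7 cm
RCF₁ = 1.118 × 10⁻⁵ × 7 × (21738)² = 1.118 × 10⁻⁵ × 7 × 472,540,644 ≈ 36,981 × g
RCF₂ = 1.118 × 10⁻⁵ × 7 × (42986)² = 1.118 × 10⁻⁵ × 7 × 1,847,796,196 ≈ 144,608.5 × g
Increase = 144,608.5 − 36,981 = 107,627.5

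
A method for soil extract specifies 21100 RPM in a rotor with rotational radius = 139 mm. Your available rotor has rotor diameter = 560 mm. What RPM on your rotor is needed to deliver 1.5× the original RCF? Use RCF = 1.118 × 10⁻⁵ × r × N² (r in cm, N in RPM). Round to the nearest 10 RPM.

Original rotor: r = 139 mm = 13.9 cm
RCF_original = 1.118 × 10⁻⁵ × 13.9 × (21100)² = 1.118 × 10⁻⁵ × 13.9 × 445,210,000 ≈ 69,186.5 × g
Target RCF = 1.5 × 69,186.5 ≈ 103,779.8 × g
Your rotor: r = 560 mm / 2 = 280 mm = 28 cm
103,779.8 = 1.118 × 10⁻⁵ × 28 × N²
N² = 103,779.8 / (31.304 × 10⁻⁵) = 331,522,489
N ≈ √331,522,489 ≈ 18,207.8

≈ 18210 RPM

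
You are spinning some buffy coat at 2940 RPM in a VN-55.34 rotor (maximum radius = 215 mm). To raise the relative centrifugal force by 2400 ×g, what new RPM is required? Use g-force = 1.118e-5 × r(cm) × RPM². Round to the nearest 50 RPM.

4300 RPM

r = 215 mm = 21.5 cm
Current RCF = 1.118 × 10⁻⁵ × 21.5 × (2940)² = 1.118 × 10⁻⁵ × 21.5 × 8,643,600 ≈ 2,077.7 × g
Target RCF = 2,077.7 + 2,400 = 4,477.7 × g
N² = 4,477.7 / (24.037 × 10⁻⁵) = 18,628,365
N ≈ √18,628,365 ≈ 4,316.1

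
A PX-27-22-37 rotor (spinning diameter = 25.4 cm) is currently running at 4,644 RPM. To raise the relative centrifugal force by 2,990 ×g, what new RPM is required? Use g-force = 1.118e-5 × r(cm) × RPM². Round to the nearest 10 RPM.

≈ 6530 RPM

r = 25.4 / 2 = 12.7 cm
Current RCF = 1.118 × 10⁻⁵ × 12.7 × (4644)² = 1.118 × 10⁻⁵ × 12.7 × 21,566,736 ≈ 3,062.2 × g
Target RCF = 3,062.2 + 2,990 = 6,052.2 × g
N² = 6,052.2 / (14.1986 × 10⁻⁵) = 42,625,329
N ≈ √42,625,329 ≈ 6,528.8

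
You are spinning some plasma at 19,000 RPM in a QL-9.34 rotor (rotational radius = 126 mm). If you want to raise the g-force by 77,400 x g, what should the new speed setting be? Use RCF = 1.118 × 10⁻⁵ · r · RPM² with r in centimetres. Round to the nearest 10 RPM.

r = 126 mm = 12.6 cm
Current RCF = 1.118 × 10⁻⁵ × 12.6 × (19000)² = 1.118 × 10⁻⁵ × 12.6 × 361,000,000 ≈ 50,853.3 × g
Target RCF = 50,853.3 + 77,400 = 128,253.3 × g
N² = 128,253.3 / (14.0868 × 10⁻⁵) = 910,450,209
N ≈ √910,450,209 ≈ 30,173.7

30170 RPM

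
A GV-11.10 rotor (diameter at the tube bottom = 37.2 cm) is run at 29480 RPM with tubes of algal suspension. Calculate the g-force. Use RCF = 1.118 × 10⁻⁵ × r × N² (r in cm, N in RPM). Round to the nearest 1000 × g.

≈ 181000 g

r = 37.2 / 2 = 18.6 cm
RCF = 1.118 × 10⁻⁵ × r × N²
RCF = 1.118 × 10⁻⁵ × 18.6 × (29480)² = 1.118 × 10⁻⁵ × 18.6 × 869,070,400 ≈ 180,721.5 × g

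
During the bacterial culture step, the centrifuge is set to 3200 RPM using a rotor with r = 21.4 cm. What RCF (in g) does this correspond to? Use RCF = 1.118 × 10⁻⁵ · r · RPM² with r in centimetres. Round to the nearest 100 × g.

RCF = 1.118 × 10⁻⁵ × 21.4 × (3200)² = 1.118 × 10⁻⁵ × 21.4 × 10,240,000 ≈ 2,449.9 × g

RCF ≈ 2400 g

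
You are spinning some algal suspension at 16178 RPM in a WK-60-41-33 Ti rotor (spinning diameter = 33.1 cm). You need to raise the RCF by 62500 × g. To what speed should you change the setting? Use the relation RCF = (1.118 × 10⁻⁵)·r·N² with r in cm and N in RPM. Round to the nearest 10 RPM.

≈ 24480 RPM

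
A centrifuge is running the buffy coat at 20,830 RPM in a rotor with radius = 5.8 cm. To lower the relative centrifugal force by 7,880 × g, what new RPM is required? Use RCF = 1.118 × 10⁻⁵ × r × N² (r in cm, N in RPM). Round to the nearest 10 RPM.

17670 RPM

Current RCF = 1.118 × 10⁻⁵ × 5.8 × (20830)² = 1.118 × 10⁻⁵ × 5.8 × 433,888,900 ≈ 28,135.1 × g
Target RCF = 28,135.1 − 7,880 = 20,255.1 × g
N² = 20,255.1 / (6.4844 × 10⁻⁵) = 312,366,603
N ≈ √312,366,603 ≈ 17,673.9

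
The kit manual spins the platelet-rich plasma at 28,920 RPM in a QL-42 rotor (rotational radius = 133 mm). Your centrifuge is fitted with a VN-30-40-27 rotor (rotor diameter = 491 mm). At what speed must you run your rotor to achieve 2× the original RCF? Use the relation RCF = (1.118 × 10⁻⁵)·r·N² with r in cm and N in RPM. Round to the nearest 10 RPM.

≈ 30100 RPM

Original rotor: r = 133 mm = 13.3 cm
RCF_original = 1.118 × 10⁻⁵ × 13.3 × (28920)² = 1.118 × 10⁻⁵ × 13.3 × 836,366,400 ≈ 124,362.7 × g
Target RCF = 2 × 124,362.7 ≈ 248,725.4 × g
Your rotor: r = 491 mm / 2 = 245.5 mm = 24.55 cm
248,725.4 = 1.118 × 10⁻⁵ × 24.55 × N²
N² = 248,725.4 / (27.4469 × 10⁻⁵) = 906,205,801
N ≈ √906,205,801 ≈ 30,103.3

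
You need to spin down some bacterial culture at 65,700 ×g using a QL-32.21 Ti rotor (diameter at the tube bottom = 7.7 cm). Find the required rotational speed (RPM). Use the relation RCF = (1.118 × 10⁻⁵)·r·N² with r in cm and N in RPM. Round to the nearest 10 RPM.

r = 7.7 / 2 = 3.85 cm
65,700 = 1.118 × 10⁻⁵ × 3.85 × N²
N² = 65,700 / (4.3043 × 10⁻⁵) = 1,526,380,596
N ≈ √1,526,380,596 ≈ 39,068.9

N ≈ 39070 RPM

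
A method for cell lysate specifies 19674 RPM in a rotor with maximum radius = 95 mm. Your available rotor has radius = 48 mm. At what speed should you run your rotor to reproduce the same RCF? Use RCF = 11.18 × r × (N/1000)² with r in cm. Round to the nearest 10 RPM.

Original rotor: r = 95 mm = 9.5 cm
RCF_original = 11.18 × 9.5 × (19.674)² = 11.18 × 9.5 × 387.066276 ≈ 41,110.3 × g
Your rotor: r = 48 mm = 4.8 cm
41,110.3 = 11.18 × 4.8 × (N/1000)²
(N/1000)² = 41,110.3 / 53.664 = 766.0685
N = 1000 × √766.0685 ≈ 27,677.9

27680 RPM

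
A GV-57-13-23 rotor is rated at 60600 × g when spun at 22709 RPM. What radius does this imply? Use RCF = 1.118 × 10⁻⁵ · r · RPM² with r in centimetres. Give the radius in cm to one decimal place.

r ≈ 10.5 cm

60600 = 1.118 × 10⁻⁵ × r × (22709)²
r = 60600 / (1.118 × 10⁻⁵ × 515,698,681) = 60600 / 5765.511 ≈ 10.511 cm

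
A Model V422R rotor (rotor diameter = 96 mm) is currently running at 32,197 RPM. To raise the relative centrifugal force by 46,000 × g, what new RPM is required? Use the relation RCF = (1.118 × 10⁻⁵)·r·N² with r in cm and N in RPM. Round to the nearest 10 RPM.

r = 96 mm / 2 = 48 mm = 4.8 cm
Current RCF = 1.118 × 10⁻⁵ × 4.8 × (32197)² = 1.118 × 10⁻⁵ × 4.8 × 1,036,646,809 ≈ 55,630.6 × g
Target RCF = 55,630.6 + 46,000 = 101,630.6 × g
N² = 101,630.6 / (5.3664 × 10⁻⁵) = 1,893,831,992
N ≈ √1,893,831,992 ≈ 43,518.2

≈ 43520 RPM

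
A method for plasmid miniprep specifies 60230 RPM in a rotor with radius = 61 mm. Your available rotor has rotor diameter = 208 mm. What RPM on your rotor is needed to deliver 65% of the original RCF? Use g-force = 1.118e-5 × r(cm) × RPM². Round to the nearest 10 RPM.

37190 RPM

Original rotor: r = 61 mm = 6.1 cm
RCF = 1.118 × 10⁻⁵ × r × N²
RCF_original = 1.118 × 10⁻⁵ × 6.1 × (60230)² = 1.118 × 10⁻⁵ × 6.1 × 3,627,652,900 ≈ 247,398.7 × g
Target RCF = 0.65 × 247,398.7 ≈ 160,809.2 × g
Your rotor: r = 208 mm / 2 = 104 mm = 10.4 cm
160,809.2 = 1.118 × 10⁻⁵ × 10.4 × N²
N² = 160,809.2 / (11.6272 × 10⁻⁵) = 1,383,043,209
N ≈ √1,383,043,209 ≈ 37,189.3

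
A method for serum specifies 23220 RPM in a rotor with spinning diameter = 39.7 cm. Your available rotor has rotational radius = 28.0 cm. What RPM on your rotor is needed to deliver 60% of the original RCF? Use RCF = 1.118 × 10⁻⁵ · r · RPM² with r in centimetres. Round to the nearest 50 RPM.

15150 RPM

Original rotor: r = 39.7 / 2 = 19.85 cm
RCF = 1.118 × 10⁻⁵ × r × N²
RCF_original = 1.118 × 10⁻⁵ × 19.85 × (23220)² = 1.118 × 10⁻⁵ × 19.85 × 539,168,400 ≈ 119,653.9 × g
Target RCF = 0.6 × 119,653.9 ≈ 71,792.3 × g
71,792.3 = 1.118 × 10⁻⁵ × 28 × N²
N² = 71,792.3 / (31.304 × 10⁻⁵) = 229,339,062
N ≈ √229,339,062 ≈ 15,143.9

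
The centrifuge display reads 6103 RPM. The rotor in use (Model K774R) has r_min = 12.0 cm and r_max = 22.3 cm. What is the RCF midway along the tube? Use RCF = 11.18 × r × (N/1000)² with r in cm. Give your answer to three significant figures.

≈ 7140 g

r_avg = (12.0 + 22.3) / 2 = 17.15 cm
RCF = 11.18 × 17.15 × (6.103)² = 11.18 × 17.15 × 37.246609 ≈ 7,141.6 × g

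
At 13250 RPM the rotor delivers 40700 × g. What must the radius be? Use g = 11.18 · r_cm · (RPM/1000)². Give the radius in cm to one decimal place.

40700 = 11.18 × r × (13.25)²
r = 40700 / (11.18 × 175.5625) = 40700 / 1962.789 ≈ 20.736 cm

20.7 cm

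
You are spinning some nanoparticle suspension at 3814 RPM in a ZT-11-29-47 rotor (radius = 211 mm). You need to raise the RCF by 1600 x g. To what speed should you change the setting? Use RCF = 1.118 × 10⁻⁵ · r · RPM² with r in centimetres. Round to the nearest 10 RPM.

r = 211 mm = 21.1 cm
Current RCF = 1.118 × 10⁻⁵ × 21.1 × (3814)² = 1.118 × 10⁻⁵ × 21.1 × 14,546,596 ≈ 3,431.5 × g
Target RCF = 3,431.5 + 1,600 = 5,031.5 × g
N² = 5,031.5 / (23.5898 × 10⁻⁵) = 21,329,134
N ≈ √21,329,134 ≈ 4,618.3

≈ 4620 RPM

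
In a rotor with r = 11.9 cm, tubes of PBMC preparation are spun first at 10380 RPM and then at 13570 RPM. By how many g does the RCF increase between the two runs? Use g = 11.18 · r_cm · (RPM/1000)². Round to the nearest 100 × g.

RCF₁ = 11.18 × 11.9 × (10.38)² = 11.18 × 11.9 × 107.7444 ≈ 14,334.5 × g
RCF₂ = 11.18 × 11.9 × (13.57)² = 11.18 × 11.9 × 184.1449 ≈ 24,499 × g
Increase = 24,499 − 14,334.5 = 10,164.5

10200 g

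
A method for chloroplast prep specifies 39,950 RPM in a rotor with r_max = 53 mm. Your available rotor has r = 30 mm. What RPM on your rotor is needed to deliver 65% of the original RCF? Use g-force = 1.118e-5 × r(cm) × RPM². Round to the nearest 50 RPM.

Original rotor: r = 53 mm = 5.3 cm
RCF_original = 1.118 × 10⁻⁵ × 5.3 × (39950)² = 1.118 × 10⁻⁵ × 5.3 × 1,596,002,500 ≈ 94,569.5 × g
Target RCF = 0.65 × 94,569.5 ≈ 61,470.2 × g
Your rotor: r = 30 mm = 3.0 cm
61,470.2 = 1.118 × 10⁻⁵ × 3 × N²
N² = 61,470.2 / (3.354 × 10⁻⁵) = 1,832,742,993
N ≈ √1,832,742,993 ≈ 42,810.5

42800 RPM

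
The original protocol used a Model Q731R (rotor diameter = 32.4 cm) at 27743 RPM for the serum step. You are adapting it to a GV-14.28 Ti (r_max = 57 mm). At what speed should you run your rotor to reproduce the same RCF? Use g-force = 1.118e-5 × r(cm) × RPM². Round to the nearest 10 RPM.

46770 RPM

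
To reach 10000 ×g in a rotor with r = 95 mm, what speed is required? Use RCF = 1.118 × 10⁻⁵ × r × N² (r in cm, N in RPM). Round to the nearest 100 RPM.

9700 RPM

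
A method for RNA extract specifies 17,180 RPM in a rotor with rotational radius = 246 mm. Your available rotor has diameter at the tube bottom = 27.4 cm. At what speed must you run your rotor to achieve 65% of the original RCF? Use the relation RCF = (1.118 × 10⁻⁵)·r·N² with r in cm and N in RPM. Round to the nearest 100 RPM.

Original rotor: r = 246 mm = 24.6 cm
RCF_original = 1.118 × 10⁻⁵ × 24.6 × (17180)² = 1.118 × 10⁻⁵ × 24.6 × 295,152,400 ≈ 81,175.2 × g
Target RCF = 0.65 × 81,175.2 ≈ 52,763.9 × g
Your rotor: r = 27.4 / 2 = 13.7 cm
52,763.9 = 1.118 × 10⁻⁵ × 13.7 × N²
N² = 52,763.9 / (15.3166 × 10⁻⁵) = 344,488,333
N ≈ √344,488,333 ≈ 18,560.4

18600 RPM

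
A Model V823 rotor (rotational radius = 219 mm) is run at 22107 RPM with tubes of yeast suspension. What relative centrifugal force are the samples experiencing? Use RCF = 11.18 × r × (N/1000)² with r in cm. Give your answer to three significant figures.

r = 219 mm = 21.9 cm
RCF = 11.18 × 21.9 × (22.107)² = 11.18 × 21.9 × 488.719449 ≈ 119,659 × g

RCF ≈ 120000 ×g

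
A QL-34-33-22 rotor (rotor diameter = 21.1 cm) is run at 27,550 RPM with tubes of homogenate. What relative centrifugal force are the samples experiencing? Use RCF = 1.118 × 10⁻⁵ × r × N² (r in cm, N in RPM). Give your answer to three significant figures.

RCF ≈ 89500 × g

r = 21.1 / 2 = 10.55 cm
RCF = 1.118 × 10⁻⁵ × 10.55 × (27550)² = 1.118 × 10⁻⁵ × 10.55 × 759,002,500 ≈ 89,523.6 × g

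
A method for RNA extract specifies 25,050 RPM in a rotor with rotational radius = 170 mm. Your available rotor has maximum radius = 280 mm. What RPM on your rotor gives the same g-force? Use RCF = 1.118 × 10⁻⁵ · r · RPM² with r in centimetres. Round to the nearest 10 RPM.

≈ 19520 RPM

Original rotor: r = 170 mm = 17.0 cm
RCF_original = 1.118 × 10⁻⁵ × 17 × (25050)² = 1.118 × 10⁻⁵ × 17 × 627,502,500 ≈ 119,263.1 × g
Your rotor: r = 280 mm = 28.0 cm
119,263.1 = 1.118 × 10⁻⁵ × 28 × N²
N² = 119,263.1 / (31.304 × 10⁻⁵) = 380,983,580
N ≈ √380,983,580 ≈ 19,518.8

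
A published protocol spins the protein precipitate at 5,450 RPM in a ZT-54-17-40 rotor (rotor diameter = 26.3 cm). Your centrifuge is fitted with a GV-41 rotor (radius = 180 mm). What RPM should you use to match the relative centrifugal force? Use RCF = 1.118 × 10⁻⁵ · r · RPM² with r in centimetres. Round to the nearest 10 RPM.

Original rotor: r = 26.3 / 2 = 13.15 cm
RCF = 1.118 × 10⁻⁵ × r × N²
RCF_original = 1.118 × 10⁻⁵ × 13.15 × (5450)² = 1.118 × 10⁻⁵ × 13.15 × 29,702,500 ≈ 4,366.8 × g
Your rotor: r = 180 mm = 18.0 cm
4,366.8 = 1.118 × 10⁻⁵ × 18 × N²
N² = 4,366.8 / (20.124 × 10⁻⁵) = 21,699,463
N ≈ √21,699,463 ≈ 4,658.3

≈ 4660 RPM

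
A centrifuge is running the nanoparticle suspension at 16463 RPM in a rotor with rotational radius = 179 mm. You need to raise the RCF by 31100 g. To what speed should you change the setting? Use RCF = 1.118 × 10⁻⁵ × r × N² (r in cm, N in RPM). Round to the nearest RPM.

20650 RPM

r = 179 mm = 17.9 cm
Current RCF = 1.118 × 10⁻⁵ × 17.9 × (16463)² = 1.118 × 10⁻⁵ × 17.9 × 271,030,369 ≈ 54,239.1 × g
Target RCF = 54,239.1 + 31,100 = 85,339.1 × g
N² = 85,339.1 / (20.0122 × 10⁻⁵) = 426,435,374
N ≈ √426,435,374 ≈ 20,650.3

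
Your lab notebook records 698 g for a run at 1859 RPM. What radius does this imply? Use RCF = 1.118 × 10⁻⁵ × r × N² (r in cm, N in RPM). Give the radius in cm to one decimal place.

698 = 1.118 × 10⁻⁵ × r × (1859)²
r = 698 / (1.118 × 10⁻⁵ × 3,455,881) = 698 / 38.63675 ≈ 18.066 cm

≈ 18.1 cm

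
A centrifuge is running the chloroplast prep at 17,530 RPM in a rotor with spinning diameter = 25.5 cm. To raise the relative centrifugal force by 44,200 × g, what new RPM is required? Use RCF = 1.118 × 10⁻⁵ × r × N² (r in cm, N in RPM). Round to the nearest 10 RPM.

r = 25.5 / 2 = 12.75 cm
Current RCF = 1.118 × 10⁻⁵ × 12.75 × (17530)² = 1.118 × 10⁻⁵ × 12.75 × 307,300,900 ≈ 43,804.2 × g
Target RCF = 43,804.2 + 44,200 = 88,004.2 × g
N² = 88,004.2 / (14.2545 × 10⁻⁵) = 617,378,372
N ≈ √617,378,372 ≈ 24,847.1

24850 RPM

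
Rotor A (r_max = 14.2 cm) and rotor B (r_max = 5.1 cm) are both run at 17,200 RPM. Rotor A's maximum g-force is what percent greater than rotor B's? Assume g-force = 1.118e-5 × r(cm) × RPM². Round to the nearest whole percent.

178%

At equal RPM, RCF scales linearly with r: ratio = 14.2 / 5.1 = 2.7843.
So rotor A delivers 178.4% more g-force.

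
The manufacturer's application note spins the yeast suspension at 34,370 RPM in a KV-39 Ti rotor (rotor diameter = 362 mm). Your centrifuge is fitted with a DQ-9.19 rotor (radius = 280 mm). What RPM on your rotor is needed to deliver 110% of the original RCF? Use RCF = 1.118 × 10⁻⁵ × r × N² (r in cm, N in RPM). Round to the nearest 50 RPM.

Original rotor: r = 362 mm / 2 = 181 mm = 18.1 cm
RCF = 1.118 × 10⁻⁵ × r × N²
RCF_original = 1.118 × 10⁻⁵ × 18.1 × (34370)² = 1.118 × 10⁻⁵ × 18.1 × 1,181,296,900 ≈ 239,044.9 × g
Target RCF = 1.1 × 239,044.9 ≈ 262,949.4 × g
Your rotor: r = 280 mm = 28.0 cm
262,949.4 = 1.118 × 10⁻⁵ × 28 × N²
N² = 262,949.4 / (31.304 × 10⁻⁵) = 839,986,583
N ≈ √839,986,583 ≈ 28,982.5

29000 RPM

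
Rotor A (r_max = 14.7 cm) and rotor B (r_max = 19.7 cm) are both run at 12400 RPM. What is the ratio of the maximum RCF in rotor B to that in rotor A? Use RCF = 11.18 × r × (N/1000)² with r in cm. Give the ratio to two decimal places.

At fixed N, RCF ∝ r, so RCF_B/RCF_A = r_B/r_A = 19.7 / 14.7 = 1.3401.

1.34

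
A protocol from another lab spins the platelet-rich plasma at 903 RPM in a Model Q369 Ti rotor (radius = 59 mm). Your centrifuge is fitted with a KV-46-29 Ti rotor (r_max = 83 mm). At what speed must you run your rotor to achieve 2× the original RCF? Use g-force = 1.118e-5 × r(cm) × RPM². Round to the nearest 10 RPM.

1080 RPM

Original rotor: r = 59 mm = 5.9 cm
RCF_original = 1.118 × 10⁻⁵ × 5.9 × (903)² = 1.118 × 10⁻⁵ × 5.9 × 815,409 ≈ 53.8 × g
Target RCF = 2 × 53.8 ≈ 107.6 × g
Your rotor: r = 83 mm = 8.3 cm
107.6 = 1.118 × 10⁻⁵ × 8.3 × N²
N² = 107.6 / (9.2794 × 10⁻⁵) = 1,159,558
N ≈ √1,159,558 ≈ 1,076.8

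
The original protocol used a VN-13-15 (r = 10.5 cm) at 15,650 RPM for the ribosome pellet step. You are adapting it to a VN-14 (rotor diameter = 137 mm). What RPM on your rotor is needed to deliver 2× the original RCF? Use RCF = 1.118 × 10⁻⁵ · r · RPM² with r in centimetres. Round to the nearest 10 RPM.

27400 RPM

RCF_original = 1.118 × 10⁻⁵ × 10.5 × (15650)² = 1.118 × 10⁻⁵ × 10.5 × 244,922,500 ≈ 28,751.5 × g
Target RCF = 2 × 28,751.5 ≈ 57,503 × g
Your rotor: r = 137 mm / 2 = 68.5 mm = 6.85 cm
57,503 = 1.118 × 10⁻⁵ × 6.85 × N²
N² = 57,503 / (7.6583 × 10⁻⁵) = 750,858,546
N ≈ √750,858,546 ≈ 27,401.8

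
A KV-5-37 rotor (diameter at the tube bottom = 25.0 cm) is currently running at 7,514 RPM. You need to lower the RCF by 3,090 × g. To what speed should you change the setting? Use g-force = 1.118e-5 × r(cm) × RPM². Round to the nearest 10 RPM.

5860 RPM

r = 25.0 / 2 = 12.5 cm
Current RCF = 1.118 × 10⁻⁵ × 12.5 × (7514)² = 1.118 × 10⁻⁵ × 12.5 × 56,460,196 ≈ 7,890.3 × g
Target RCF = 7,890.3 − 3,090 = 4,800.3 × g
N² = 4,800.3 / (13.975 × 10⁻⁵) = 34,349,195
N ≈ √34,349,195 ≈ 5,860.8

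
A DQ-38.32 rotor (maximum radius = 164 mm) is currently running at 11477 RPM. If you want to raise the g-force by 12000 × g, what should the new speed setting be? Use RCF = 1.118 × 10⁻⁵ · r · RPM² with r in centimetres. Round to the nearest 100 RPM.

r = 164 mm = 16.4 cm
Current RCF = 1.118 × 10⁻⁵ × 16.4 × (11477)² = 1.118 × 10⁻⁵ × 16.4 × 131,721,529 ≈ 24,151.4 × g
Target RCF = 24,151.4 + 12,000 = 36,151.4 × g
N² = 36,151.4 / (18.3352 × 10⁻⁵) = 197,169,379
N ≈ √197,169,379 ≈ 14,041.7

≈ 14000 RPM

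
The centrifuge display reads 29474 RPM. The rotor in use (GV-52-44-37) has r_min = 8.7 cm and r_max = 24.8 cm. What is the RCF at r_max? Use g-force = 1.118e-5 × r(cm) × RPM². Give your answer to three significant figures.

RCF ≈ 241000 × g

Use r_max = 24.8 cm.
RCF = 1.118 × 10⁻⁵ × r × N²
RCF = 1.118 × 10⁻⁵ × 24.8 × (29474)² = 1.118 × 10⁻⁵ × 24.8 × 868,716,676 ≈ 240,863.9 × g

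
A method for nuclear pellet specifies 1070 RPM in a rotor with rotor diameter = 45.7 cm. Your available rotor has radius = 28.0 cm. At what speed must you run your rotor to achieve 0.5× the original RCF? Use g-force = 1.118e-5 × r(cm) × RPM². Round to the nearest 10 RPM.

≈ 680 RPM

Original rotor: r = 45.7 / 2 = 22.85 cm
RCF = 1.118 × 10⁻⁵ × r × N²
RCF_original = 1.118 × 10⁻⁵ × 22.85 × (1070)² = 1.118 × 10⁻⁵ × 22.85 × 1,144,900 ≈ 292.5 × g
Target RCF = 0.5 × 292.5 ≈ 146.2 × g
146.2 = 1.118 × 10⁻⁵ × 28 × N²
N² = 146.2 / (31.304 × 10⁻⁵) = 467,033
N ≈ √467,033 ≈ 683.4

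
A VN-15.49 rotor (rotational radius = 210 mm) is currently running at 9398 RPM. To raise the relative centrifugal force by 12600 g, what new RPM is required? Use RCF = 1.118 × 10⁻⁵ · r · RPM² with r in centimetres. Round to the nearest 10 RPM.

r = 210 mm = 21.0 cm
Current RCF = 1.118 × 10⁻⁵ × 21 × (9398)² = 1.118 × 10⁻⁵ × 21 × 88,322,404 ≈ 20,736.3 × g
Target RCF = 20,736.3 + 12,600 = 33,336.3 × g
N² = 33,336.3 / (23.478 × 10⁻⁵) = 141,989,522
N ≈ √141,989,522 ≈ 11,915.9

11920 RPM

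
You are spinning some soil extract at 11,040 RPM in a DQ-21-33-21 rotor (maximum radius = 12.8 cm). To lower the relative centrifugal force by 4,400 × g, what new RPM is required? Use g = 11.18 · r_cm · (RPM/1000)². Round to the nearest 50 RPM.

Current RCF = 11.18 × 12.8 × (11.04)² = 11.18 × 12.8 × 121.8816 ≈ 17,441.7 × g
Target RCF = 17,441.7 − 4,400 = 13,041.7 × g
(N/1000)² = 13,041.7 / 143.104 = 91.13442
N = 1000 × √91.13442 ≈ 9,546.4

≈ 9550 RPM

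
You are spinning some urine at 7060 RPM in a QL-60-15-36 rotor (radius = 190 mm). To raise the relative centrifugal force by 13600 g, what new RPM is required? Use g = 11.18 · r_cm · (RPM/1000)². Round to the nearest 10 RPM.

r = 190 mm = 19.0 cm
Current RCF = 11.18 × 19 × (7.06)² = 11.18 × 19 × 49.8436 ≈ 10,587.8 × g
Target RCF = 10,587.8 + 13,600 = 24,187.8 × g
(N/1000)² = 24,187.8 / 212.42 = 113.8678
N = 1000 × √113.8678 ≈ 10,670.9

N₂ ≈ 10670 RPM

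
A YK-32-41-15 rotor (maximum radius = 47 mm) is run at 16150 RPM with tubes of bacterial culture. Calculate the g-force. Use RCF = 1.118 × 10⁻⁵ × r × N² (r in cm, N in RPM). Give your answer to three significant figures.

13700 g

r = 47 mm = 4.7 cm
RCF = 1.118 × 10⁻⁵ × r × N²
RCF = 1.118 × 10⁻⁵ × 4.7 × (16150)² = 1.118 × 10⁻⁵ × 4.7 × 260,822,500 ≈ 13,705.2 × g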